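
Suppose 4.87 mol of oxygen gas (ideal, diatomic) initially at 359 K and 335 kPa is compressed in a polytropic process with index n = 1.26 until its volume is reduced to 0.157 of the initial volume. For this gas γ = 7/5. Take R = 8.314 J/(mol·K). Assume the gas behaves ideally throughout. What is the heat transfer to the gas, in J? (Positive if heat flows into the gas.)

V₁ = nRT₁/P₁ = 4.87×8.314×359/335 = 43.4 L.
Polytropic n=1.26: T₂ = T₁(V₁/V₂)^(n−1) = 359×(6.37)^0.26 = 581 K; P₂ = P₁(V₁/V₂)^n = 3450 kPa.
W = (P₁V₁−P₂V₂)/(n−1) = (335×43.4−3450×6.81)/0.26 = -34600 J.
ΔU = nCvΔT = 4.87×20.8×(581−359) = 22500 J.
Q = ΔU + W = -12100 J.

-12100 J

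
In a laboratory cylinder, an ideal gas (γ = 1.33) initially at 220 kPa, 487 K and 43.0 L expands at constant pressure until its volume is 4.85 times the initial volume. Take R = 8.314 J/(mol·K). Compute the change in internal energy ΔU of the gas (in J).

n = P₁V₁/(RT₁) = 220×43.0/(8.314×487) = 2.34 mol.
Isobaric: P stays 220 kPa; V/T = const ⇒ T₂ = 2360 K, V₂ = 209 L.
For an ideal gas ΔU = nCvΔT with Cv = R/(γ−1) = 25.2 J/(mol·K).
ΔU = 2.34×25.2×(2360−487) = 110000 J.

110000 J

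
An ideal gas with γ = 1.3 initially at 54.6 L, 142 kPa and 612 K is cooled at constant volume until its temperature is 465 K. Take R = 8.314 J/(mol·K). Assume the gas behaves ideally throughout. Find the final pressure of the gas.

108 kPa

Isochoric: V stays 54.6 L; P/T = const ⇒ T₂ = 465 K, P₂ = 108 kPa.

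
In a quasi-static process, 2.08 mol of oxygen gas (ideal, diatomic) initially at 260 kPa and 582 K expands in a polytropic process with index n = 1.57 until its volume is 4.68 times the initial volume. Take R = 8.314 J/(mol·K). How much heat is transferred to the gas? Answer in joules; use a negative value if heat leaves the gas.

-4390 J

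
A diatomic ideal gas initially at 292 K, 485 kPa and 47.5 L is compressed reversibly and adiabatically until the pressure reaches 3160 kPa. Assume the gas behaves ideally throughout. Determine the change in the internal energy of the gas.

40800 J

n = P₁V₁/(RT₁) = 485×47.5/(8.314×292) = 9.49 mol.
Adiabatic: T₂/T₁ = (P₂/P₁)^((γ−1)/γ) ⇒ T₂ = 292×(6.52)^0.286 = 499 K; V₂ = 12.5 L.
For an ideal gas ΔU = nCvΔT with Cv = (5/2)R = 20.8 J/(mol·K).
ΔU = 9.49×20.8×(499−292) = 40800 J.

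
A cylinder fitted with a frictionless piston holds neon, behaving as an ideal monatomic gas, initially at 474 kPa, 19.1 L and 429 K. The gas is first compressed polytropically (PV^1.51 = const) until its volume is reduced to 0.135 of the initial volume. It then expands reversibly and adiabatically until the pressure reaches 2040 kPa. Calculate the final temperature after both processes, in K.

n = P₁V₁/(RT₁) = 474×19.1/(8.314×429) = 2.54 mol.
Step 1 — Polytropic n=1.51: T₂ = T₁(V₁/V₂)^(n−1) = 429×(7.41)^0.51 = 1190 K; P₂ = P₁(V₁/V₂)^n = 9750 kPa.
W = (P₁V₁−P₂V₂)/(n−1) = (474×19.1−9750×2.58)/0.51 = -31500 J.
ΔU = nCvΔT = 2.54×12.5×(1190−429) = 24100 J.
Q = ΔU + W = -7410 J.
State after step 1: P = 9750 kPa, V = 2.58 L, T = 1190 K.
Step 2 — Adiabatic: T₂/T₁ = (P₂/P₁)^((γ−1)/γ) ⇒ T₂ = 1190×(0.209)^0.400 = 637 K; V₂ = 6.59 L.
ΔU = nCvΔT = 2.54×12.5×(637−1190) = -17500 J.
Q = 0 for an adiabatic process, so W = −ΔU = 17500 J.
Net over both steps: W = -14000 J, Q = -7410 J, ΔU = 6590 J.

637 K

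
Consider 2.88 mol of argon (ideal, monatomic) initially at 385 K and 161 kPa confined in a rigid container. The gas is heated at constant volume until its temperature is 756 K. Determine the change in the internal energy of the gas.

13300 J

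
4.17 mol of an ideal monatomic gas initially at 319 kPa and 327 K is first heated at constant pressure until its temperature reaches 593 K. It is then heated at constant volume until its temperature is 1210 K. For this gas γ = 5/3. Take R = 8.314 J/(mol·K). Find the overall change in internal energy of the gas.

V₁ = nRT₁/P₁ = 4.17×8.314×327/319 = 35.5 L.
Step 1 — Isobaric: P stays 319 kPa; V/T = const ⇒ T₂ = 593 K, V₂ = 64.4 L.
W = PΔV = 319×(64.4−35.5) kPa·L = 9220 J.
ΔU = nCvΔT = 4.17×12.5×(593−327) = 13800 J.
Q = ΔU + W = nCpΔT = 23100 J.
State after step 1: P = 319 kPa, V = 64.4 L, T = 593 K.
Step 2 — Isochoric: V stays 64.4 L; P/T = const ⇒ T₂ = 1210 K, P₂ = 651 kPa.
W = 0 (no volume change).
ΔU = nCvΔT = 4.17×12.5×(1210−593) = 32100 J.
Q = ΔU = 32100 J.
Net over both steps: W = 9220 J, Q = 55100 J, ΔU = 45900 J.

45900 J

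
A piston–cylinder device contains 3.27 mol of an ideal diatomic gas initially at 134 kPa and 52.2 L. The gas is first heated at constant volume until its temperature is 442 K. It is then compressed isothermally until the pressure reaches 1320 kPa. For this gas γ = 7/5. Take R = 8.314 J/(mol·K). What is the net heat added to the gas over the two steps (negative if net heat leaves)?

-8430 J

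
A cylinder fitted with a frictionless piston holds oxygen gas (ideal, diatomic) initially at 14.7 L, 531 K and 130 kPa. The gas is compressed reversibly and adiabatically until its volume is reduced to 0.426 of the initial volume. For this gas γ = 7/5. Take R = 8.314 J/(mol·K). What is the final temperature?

Adiabatic: TV^(γ−1) = const ⇒ T₂ = 531×(2.35)^0.400 = 747 K; PV^γ = const ⇒ P₂ = 429 kPa.

747 K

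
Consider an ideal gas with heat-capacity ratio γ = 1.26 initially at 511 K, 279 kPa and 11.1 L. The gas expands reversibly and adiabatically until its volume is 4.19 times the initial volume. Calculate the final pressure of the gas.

Adiabatic: TV^(γ−1) = const ⇒ T₂ = 511×(0.239)^0.260 = 352 K; PV^γ = const ⇒ P₂ = 45.9 kPa.

45.9 kPa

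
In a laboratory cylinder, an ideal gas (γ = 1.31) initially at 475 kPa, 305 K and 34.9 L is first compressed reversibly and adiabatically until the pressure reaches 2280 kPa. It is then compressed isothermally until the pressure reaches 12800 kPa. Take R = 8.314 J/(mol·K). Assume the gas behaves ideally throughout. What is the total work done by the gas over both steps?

n = P₁V₁/(RT₁) = 475×34.9/(8.314×305) = 6.54 mol.
Step 1 — Adiabatic: T₂/T₁ = (P₂/P₁)^((γ−1)/γ) ⇒ T₂ = 305×(4.80)^0.237 = 442 K; V₂ = 10.5 L.
ΔU = nCvΔT = 6.54×26.8×(442−305) = 24000 J.
Q = 0 for an adiabatic process, so W = −ΔU = -24000 J.
State after step 1: P = 2280 kPa, V = 10.5 L, T = 442 K.
Step 2 — Isothermal: T stays 442 K; PV = const ⇒ V₂ = 1.88 L, P₂ = 12800 kPa.
ΔU = 0 (ideal gas, T constant).
W = nRT ln(V₂/V₁) = 6.54×8.314×442×ln(0.178) = -41500 J.
Q = ΔU + W = -41500 J.
Net over both steps: W = -65500 J, Q = -41500 J, ΔU = 24000 J.

-65500 J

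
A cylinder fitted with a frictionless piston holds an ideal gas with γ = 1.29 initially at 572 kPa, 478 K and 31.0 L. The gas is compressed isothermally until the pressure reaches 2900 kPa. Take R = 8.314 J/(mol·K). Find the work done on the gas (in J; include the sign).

28800 J

n = P₁V₁/(RT₁) = 572×31.0/(8.314×478) = 4.46 mol.
Isothermal: T stays 478 K; PV = const ⇒ V₂ = 6.11 L, P₂ = 2900 kPa.
W = nRT ln(V₂/V₁) = 4.46×8.314×478×ln(0.197) = -28800 J.
Work done on the gas = −W_by = 28800 J.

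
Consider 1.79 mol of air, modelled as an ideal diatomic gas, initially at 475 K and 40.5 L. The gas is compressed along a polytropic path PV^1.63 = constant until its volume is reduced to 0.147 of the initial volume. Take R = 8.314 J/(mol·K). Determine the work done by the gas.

-26300 J

P₁ = nRT₁/V₁ = 1.79×8.314×475/40.5 = 175 kPa.
Polytropic n=1.63: T₂ = T₁(V₁/V₂)^(n−1) = 475×(6.80)^0.63 = 1590 K; P₂ = P₁(V₁/V₂)^n = 3970 kPa.
W = (P₁V₁−P₂V₂)/(n−1) = (175×40.5−3970×5.95)/0.63 = -26300 J.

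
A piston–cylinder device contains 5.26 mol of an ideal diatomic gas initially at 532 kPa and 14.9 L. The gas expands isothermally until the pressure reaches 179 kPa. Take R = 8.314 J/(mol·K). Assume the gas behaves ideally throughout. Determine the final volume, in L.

44.3 L

T₁ = P₁V₁/(nR) = 532×14.9/(5.26×8.314) = 181 K.
Isothermal: T stays 181 K; PV = const ⇒ V₂ = 44.3 L, P₂ = 179 kPa.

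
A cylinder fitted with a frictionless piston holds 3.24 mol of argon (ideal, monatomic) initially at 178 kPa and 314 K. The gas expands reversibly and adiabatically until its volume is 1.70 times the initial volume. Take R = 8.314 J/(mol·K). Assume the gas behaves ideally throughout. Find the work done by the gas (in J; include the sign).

3780 J

V₁ = nRT₁/P₁ = 3.24×8.314×314/178 = 47.5 L.
Adiabatic: TV^(γ−1) = const ⇒ T₂ = 314×(0.588)^0.667 = 220 K; PV^γ = const ⇒ P₂ = 73.5 kPa.
ΔU = nCvΔT = 3.24×12.5×(220−314) = -3780 J.
Q = 0 for an adiabatic process, so W = −ΔU = 3780 J.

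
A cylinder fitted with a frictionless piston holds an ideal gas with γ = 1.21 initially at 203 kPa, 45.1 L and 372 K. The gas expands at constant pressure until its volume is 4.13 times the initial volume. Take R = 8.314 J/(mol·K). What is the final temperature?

Isobaric: P stays 203 kPa; V/T = const ⇒ T₂ = 1540 K, V₂ = 186 L.

1540 K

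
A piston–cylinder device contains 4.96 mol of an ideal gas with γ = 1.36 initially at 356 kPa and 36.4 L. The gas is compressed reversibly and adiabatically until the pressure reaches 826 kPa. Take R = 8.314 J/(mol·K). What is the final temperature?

T₁ = P₁V₁/(nR) = 356×36.4/(4.96×8.314) = 314 K.
Adiabatic: T₂/T₁ = (P₂/P₁)^((γ−1)/γ) ⇒ T₂ = 314×(2.32)^0.265 = 393 K; V₂ = 19.6 L.

393 K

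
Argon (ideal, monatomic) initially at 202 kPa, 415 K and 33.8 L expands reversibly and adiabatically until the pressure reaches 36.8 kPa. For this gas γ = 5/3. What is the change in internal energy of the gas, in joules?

n = P₁V₁/(RT₁) = 202×33.8/(8.314×415) = 1.98 mol.
Adiabatic: T₂/T₁ = (P₂/P₁)^((γ−1)/γ) ⇒ T₂ = 415×(0.182)^0.400 = 210 K; V₂ = 93.9 L.
For an ideal gas ΔU = nCvΔT with Cv = (3/2)R = 12.5 J/(mol·K).
ΔU = 1.98×12.5×(210−415) = -5060 J.

-5060 J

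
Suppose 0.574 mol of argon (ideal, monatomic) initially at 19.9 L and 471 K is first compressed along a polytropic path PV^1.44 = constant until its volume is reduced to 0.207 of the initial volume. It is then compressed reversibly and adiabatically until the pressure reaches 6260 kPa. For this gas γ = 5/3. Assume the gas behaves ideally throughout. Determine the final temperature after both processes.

1890 K

P₁ = nRT₁/V₁ = 0.574×8.314×471/19.9 = 113 kPa.
Step 1 — Polytropic n=1.44: T₂ = T₁(V₁/V₂)^(n−1) = 471×(4.83)^0.44 = 942 K; P₂ = P₁(V₁/V₂)^n = 1090 kPa.
W = (P₁V₁−P₂V₂)/(n−1) = (113×19.9−1090×4.12)/0.44 = -5110 J.
ΔU = nCvΔT = 0.574×12.5×(942−471) = 3370 J.
Q = ΔU + W = -1740 J.
State after step 1: P = 1090 kPa, V = 4.12 L, T = 942 K.
Step 2 — Adiabatic: T₂/T₁ = (P₂/P₁)^((γ−1)/γ) ⇒ T₂ = 942×(5.74)^0.400 = 1890 K; V₂ = 1.44 L.
ΔU = nCvΔT = 0.574×12.5×(1890−942) = 6820 J.
Q = 0 for an adiabatic process, so W = −ΔU = -6820 J.
Net over both steps: W = -11900 J, Q = -1740 J, ΔU = 10200 J.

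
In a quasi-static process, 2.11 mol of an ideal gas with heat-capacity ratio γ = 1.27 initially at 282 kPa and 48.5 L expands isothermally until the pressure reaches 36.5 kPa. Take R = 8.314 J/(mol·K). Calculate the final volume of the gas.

375 L

T₁ = P₁V₁/(nR) = 282×48.5/(2.11×8.314) = 780 K.
Isothermal: T stays 780 K; PV = const ⇒ V₂ = 375 L, P₂ = 36.5 kPa.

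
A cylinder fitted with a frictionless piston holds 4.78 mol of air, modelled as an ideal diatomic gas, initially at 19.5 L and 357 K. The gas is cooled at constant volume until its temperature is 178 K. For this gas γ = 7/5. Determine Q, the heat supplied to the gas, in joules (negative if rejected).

-17800 J

P₁ = nRT₁/V₁ = 4.78×8.314×357/19.5 = 728 kPa.
Isochoric: V stays 19.5 L; P/T = const ⇒ T₂ = 178 K, P₂ = 363 kPa.
W = 0 (no volume change).
ΔU = nCvΔT = 4.78×20.8×(178−357) = -17800 J.
Q = ΔU = -17800 J.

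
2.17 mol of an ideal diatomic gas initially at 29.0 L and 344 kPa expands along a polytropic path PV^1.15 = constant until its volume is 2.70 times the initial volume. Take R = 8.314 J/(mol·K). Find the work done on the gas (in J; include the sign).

-9210 J

T₁ = P₁V₁/(nR) = 344×29.0/(2.17×8.314) = 553 K.
Polytropic n=1.15: T₂ = T₁(V₁/V₂)^(n−1) = 553×(0.370)^0.15 = 476 K; P₂ = P₁(V₁/V₂)^n = 110 kPa.
W = (P₁V₁−P₂V₂)/(n−1) = (344×29.0−110×78.3)/0.15 = 9210 J.
Work done on the gas = −W_by = -9210 J.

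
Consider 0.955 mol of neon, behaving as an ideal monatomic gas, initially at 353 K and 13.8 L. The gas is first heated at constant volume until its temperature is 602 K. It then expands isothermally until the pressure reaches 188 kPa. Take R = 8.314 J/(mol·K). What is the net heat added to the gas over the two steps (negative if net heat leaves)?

P₁ = nRT₁/V₁ = 0.955×8.314×353/13.8 = 203 kPa.
Step 1 — Isochoric: V stays 13.8 L; P/T = const ⇒ T₂ = 602 K, P₂ = 346 kPa.
W = 0 (no volume change).
ΔU = nCvΔT = 0.955×12.5×(602−353) = 2970 J.
Q = ΔU = 2970 J.
State after step 1: P = 346 kPa, V = 13.8 L, T = 602 K.
Step 2 — Isothermal: T stays 602 K; PV = const ⇒ V₂ = 25.4 L, P₂ = 188 kPa.
ΔU = 0 (ideal gas, T constant).
W = nRT ln(V₂/V₁) = 0.955×8.314×602×ln(1.84) = 2920 J.
Q = ΔU + W = 2920 J.
Net over both steps: W = 2920 J, Q = 5890 J, ΔU = 2970 J.

5890 J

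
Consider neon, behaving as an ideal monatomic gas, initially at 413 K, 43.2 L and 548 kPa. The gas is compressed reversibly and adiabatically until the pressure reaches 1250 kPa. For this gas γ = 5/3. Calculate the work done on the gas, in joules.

n = P₁V₁/(RT₁) = 548×43.2/(8.314×413) = 6.89 mol.
Adiabatic: T₂/T₁ = (P₂/P₁)^((γ−1)/γ) ⇒ T₂ = 413×(2.28)^0.400 = 574 K; V₂ = 26.3 L.
ΔU = nCvΔT = 6.89×12.5×(574−413) = 13900 J.
Q = 0 for an adiabatic process, so W = −ΔU = -13900 J.
Work done on the gas = −W_by = 13900 J.

13900 J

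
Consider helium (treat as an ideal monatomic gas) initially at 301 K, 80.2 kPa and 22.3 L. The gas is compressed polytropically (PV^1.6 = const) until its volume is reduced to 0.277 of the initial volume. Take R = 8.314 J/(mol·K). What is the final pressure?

Polytropic n=1.6: T₂ = T₁(V₁/V₂)^(n−1) = 301×(3.61)^0.60 = 650 K; P₂ = P₁(V₁/V₂)^n = 625 kPa.

625 kPa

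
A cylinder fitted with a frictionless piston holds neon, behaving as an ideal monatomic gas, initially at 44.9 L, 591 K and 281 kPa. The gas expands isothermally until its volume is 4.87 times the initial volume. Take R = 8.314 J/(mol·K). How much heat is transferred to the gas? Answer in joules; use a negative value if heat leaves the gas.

20000 J

n = P₁V₁/(RT₁) = 281×44.9/(8.314×591) = 2.57 mol.
Isothermal: T stays 591 K; PV = const ⇒ V₂ = 219 L, P₂ = 57.7 kPa.
ΔU = 0 (ideal gas, T constant).
W = nRT ln(V₂/V₁) = 2.57×8.314×591×ln(4.87) = 20000 J.
Q = ΔU + W = 20000 J.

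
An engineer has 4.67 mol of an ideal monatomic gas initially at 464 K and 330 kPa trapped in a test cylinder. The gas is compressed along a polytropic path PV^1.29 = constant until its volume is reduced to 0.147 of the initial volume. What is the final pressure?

3910 kPa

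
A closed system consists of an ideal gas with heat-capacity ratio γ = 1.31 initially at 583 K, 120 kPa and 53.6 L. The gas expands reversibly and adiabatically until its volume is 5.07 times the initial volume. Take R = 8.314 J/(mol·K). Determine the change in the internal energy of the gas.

n = P₁V₁/(RT₁) = 120×53.6/(8.314×583) = 1.33 mol.
Adiabatic: TV^(γ−1) = const ⇒ T₂ = 583×(0.197)^0.310 = 352 K; PV^γ = const ⇒ P₂ = 14.3 kPa.
For an ideal gas ΔU = nCvΔT with Cv = R/(γ−1) = 26.8 J/(mol·K).
ΔU = 1.33×26.8×(352−583) = -8200 J.

-8200 J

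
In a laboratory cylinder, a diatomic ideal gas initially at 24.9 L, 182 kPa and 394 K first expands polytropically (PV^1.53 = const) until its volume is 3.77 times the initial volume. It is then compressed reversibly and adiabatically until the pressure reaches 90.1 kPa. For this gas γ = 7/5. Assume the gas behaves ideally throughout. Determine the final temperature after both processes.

n = P₁V₁/(RT₁) = 182×24.9/(8.314×394) = 1.38 mol.
Step 1 — Polytropic n=1.53: T₂ = T₁(V₁/V₂)^(n−1) = 394×(0.265)^0.53 = 195 K; P₂ = P₁(V₁/V₂)^n = 23.9 kPa.
W = (P₁V₁−P₂V₂)/(n−1) = (182×24.9−23.9×93.9)/0.53 = 4320 J.
ΔU = nCvΔT = 1.38×20.8×(195−394) = -5720 J.
Q = ΔU + W = -1400 J.
State after step 1: P = 23.9 kPa, V = 93.9 L, T = 195 K.
Step 2 — Adiabatic: T₂/T₁ = (P₂/P₁)^((γ−1)/γ) ⇒ T₂ = 195×(3.77)^0.286 = 285 K; V₂ = 36.4 L.
ΔU = nCvΔT = 1.38×20.8×(285−195) = 2590 J.
Q = 0 for an adiabatic process, so W = −ΔU = -2590 J.
Net over both steps: W = 1730 J, Q = -1400 J, ΔU = -3140 J.

285 K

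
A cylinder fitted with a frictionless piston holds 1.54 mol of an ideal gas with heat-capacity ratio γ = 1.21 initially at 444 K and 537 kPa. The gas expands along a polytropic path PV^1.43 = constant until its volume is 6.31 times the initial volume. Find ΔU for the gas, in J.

V₁ = nRT₁/P₁ = 1.54×8.314×444/537 = 10.6 L.
Polytropic n=1.43: T₂ = T₁(V₁/V₂)^(n−1) = 444×(0.158)^0.43 = 201 K; P₂ = P₁(V₁/V₂)^n = 38.5 kPa.
For an ideal gas ΔU = nCvΔT with Cv = R/(γ−1) = 39.6 J/(mol·K).
ΔU = 1.54×39.6×(201−444) = -14800 J.

-14800 J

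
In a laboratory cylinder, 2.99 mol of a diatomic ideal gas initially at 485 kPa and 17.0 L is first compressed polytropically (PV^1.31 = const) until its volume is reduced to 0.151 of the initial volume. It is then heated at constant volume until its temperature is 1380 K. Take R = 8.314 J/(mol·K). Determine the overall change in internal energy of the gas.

T₁ = P₁V₁/(nR) = 485×17.0/(2.99×8.314) = 332 K.
Step 1 — Polytropic n=1.31: T₂ = T₁(V₁/V₂)^(n−1) = 332×(6.62)^0.31 = 596 K; P₂ = P₁(V₁/V₂)^n = 5770 kPa.
W = (P₁V₁−P₂V₂)/(n−1) = (485×17.0−5770×2.57)/0.31 = -21200 J.
ΔU = nCvΔT = 2.99×20.8×(596−332) = 16400 J.
Q = ΔU + W = -4770 J.
State after step 1: P = 5770 kPa, V = 2.57 L, T = 596 K.
Step 2 — Isochoric: V stays 2.57 L; P/T = const ⇒ T₂ = 1380 K, P₂ = 13400 kPa.
W = 0 (no volume change).
ΔU = nCvΔT = 2.99×20.8×(1380−596) = 48700 J.
Q = ΔU = 48700 J.
Net over both steps: W = -21200 J, Q = 44000 J, ΔU = 65200 J.

65200 J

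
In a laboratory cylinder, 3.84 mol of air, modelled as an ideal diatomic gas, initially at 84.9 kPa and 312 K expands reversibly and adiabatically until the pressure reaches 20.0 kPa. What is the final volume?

V₁ = nRT₁/P₁ = 3.84×8.314×312/84.9 = 117 L.
Adiabatic: T₂/T₁ = (P₂/P₁)^((γ−1)/γ) ⇒ T₂ = 312×(0.236)^0.286 = 206 K; V₂ = 330 L.

330 L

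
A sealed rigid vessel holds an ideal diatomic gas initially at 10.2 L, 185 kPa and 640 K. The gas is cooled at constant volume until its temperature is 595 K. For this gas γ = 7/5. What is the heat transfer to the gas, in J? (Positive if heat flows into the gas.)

-332 J

n = P₁V₁/(RT₁) = 185×10.2/(8.314×640) = 0.355 mol.
Isochoric: V stays 10.2 L; P/T = const ⇒ T₂ = 595 K, P₂ = 172 kPa.
W = 0 (no volume change).
ΔU = nCvΔT = 0.355×20.8×(595−640) = -332 J.
Q = ΔU = -332 J.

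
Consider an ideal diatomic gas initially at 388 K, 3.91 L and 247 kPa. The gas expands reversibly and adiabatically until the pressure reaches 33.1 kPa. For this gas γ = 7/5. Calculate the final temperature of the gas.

218 K

Adiabatic: T₂/T₁ = (P₂/P₁)^((γ−1)/γ) ⇒ T₂ = 388×(0.134)^0.286 = 218 K; V₂ = 16.4 L.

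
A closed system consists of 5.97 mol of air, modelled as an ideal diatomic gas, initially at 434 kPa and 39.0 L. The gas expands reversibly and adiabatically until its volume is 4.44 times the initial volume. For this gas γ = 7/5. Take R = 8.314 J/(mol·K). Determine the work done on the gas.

-19000 J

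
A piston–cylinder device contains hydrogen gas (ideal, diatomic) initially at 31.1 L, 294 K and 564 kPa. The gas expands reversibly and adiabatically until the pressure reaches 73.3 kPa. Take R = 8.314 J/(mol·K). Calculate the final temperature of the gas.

164 K

Adiabatic: T₂/T₁ = (P₂/P₁)^((γ−1)/γ) ⇒ T₂ = 294×(0.130)^0.286 = 164 K; V₂ = 134 L.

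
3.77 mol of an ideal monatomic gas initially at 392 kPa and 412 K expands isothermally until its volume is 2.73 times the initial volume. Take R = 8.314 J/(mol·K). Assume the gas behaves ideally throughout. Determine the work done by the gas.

V₁ = nRT₁/P₁ = 3.77×8.314×412/392 = 32.9 L.
Isothermal: T stays 412 K; PV = const ⇒ V₂ = 89.9 L, P₂ = 144 kPa.
W = nRT ln(V₂/V₁) = 3.77×8.314×412×ln(2.73) = 13000 J.

13000 J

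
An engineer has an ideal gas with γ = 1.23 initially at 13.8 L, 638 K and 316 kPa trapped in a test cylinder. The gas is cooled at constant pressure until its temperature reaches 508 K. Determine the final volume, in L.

Isobaric: P stays 316 kPa; V/T = const ⇒ T₂ = 508 K, V₂ = 11.0 L.

11.0 L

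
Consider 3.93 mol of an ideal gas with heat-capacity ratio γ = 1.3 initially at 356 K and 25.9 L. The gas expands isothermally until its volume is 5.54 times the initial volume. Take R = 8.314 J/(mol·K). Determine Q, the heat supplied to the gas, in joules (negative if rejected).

P₁ = nRT₁/V₁ = 3.93×8.314×356/25.9 = 449 kPa.
Isothermal: T stays 356 K; PV = const ⇒ V₂ = 143 L, P₂ = 81.1 kPa.
ΔU = 0 (ideal gas, T constant).
W = nRT ln(V₂/V₁) = 3.93×8.314×356×ln(5.54) = 19900 J.
Q = ΔU + W = 19900 J.

19900 J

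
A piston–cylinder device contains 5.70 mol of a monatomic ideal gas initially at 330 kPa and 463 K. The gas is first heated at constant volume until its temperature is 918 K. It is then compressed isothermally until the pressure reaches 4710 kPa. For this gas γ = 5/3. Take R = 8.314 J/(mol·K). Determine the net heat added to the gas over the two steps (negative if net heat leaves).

-53500 J

V₁ = nRT₁/P₁ = 5.70×8.314×463/330 = 66.5 L.
Step 1 — Isochoric: V stays 66.5 L; P/T = const ⇒ T₂ = 918 K, P₂ = 654 kPa.
W = 0 (no volume change).
ΔU = nCvΔT = 5.70×12.5×(918−463) = 32300 J.
Q = ΔU = 32300 J.
State after step 1: P = 654 kPa, V = 66.5 L, T = 918 K.
Step 2 — Isothermal: T stays 918 K; PV = const ⇒ V₂ = 9.24 L, P₂ = 4710 kPa.
ΔU = 0 (ideal gas, T constant).
W = nRT ln(V₂/V₁) = 5.70×8.314×918×ln(0.139) = -85900 J.
Q = ΔU + W = -85900 J.
Net over both steps: W = -85900 J, Q = -53500 J, ΔU = 32300 J.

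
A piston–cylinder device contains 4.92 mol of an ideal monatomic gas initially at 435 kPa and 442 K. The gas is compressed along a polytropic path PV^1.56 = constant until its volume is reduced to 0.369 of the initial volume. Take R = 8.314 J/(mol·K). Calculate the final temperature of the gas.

V₁ = nRT₁/P₁ = 4.92×8.314×442/435 = 41.6 L.
Polytropic n=1.56: T₂ = T₁(V₁/V₂)^(n−1) = 442×(2.71)^0.56 = 772 K; P₂ = P₁(V₁/V₂)^n = 2060 kPa.

772 K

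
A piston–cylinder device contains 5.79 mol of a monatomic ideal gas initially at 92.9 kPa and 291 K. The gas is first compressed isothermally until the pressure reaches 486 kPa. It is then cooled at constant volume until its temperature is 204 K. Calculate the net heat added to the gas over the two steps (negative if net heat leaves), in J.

-29500 J

V₁ = nRT₁/P₁ = 5.79×8.314×291/92.9 = 151 L.
Step 1 — Isothermal: T stays 291 K; PV = const ⇒ V₂ = 28.8 L, P₂ = 486 kPa.
ΔU = 0 (ideal gas, T constant).
W = nRT ln(V₂/V₁) = 5.79×8.314×291×ln(0.191) = -23200 J.
Q = ΔU + W = -23200 J.
State after step 1: P = 486 kPa, V = 28.8 L, T = 291 K.
Step 2 — Isochoric: V stays 28.8 L; P/T = const ⇒ T₂ = 204 K, P₂ = 341 kPa.
W = 0 (no volume change).
ΔU = nCvΔT = 5.79×12.5×(204−291) = -6280 J.
Q = ΔU = -6280 J.
Net over both steps: W = -23200 J, Q = -29500 J, ΔU = -6280 J.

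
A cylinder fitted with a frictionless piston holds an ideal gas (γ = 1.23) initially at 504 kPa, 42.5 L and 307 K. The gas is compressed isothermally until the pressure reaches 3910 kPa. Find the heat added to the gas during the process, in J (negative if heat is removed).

-43900 J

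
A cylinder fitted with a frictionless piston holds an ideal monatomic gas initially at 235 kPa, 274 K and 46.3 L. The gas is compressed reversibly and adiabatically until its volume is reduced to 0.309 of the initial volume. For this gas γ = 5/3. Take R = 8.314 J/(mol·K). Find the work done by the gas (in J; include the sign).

n = P₁V₁/(RT₁) = 235×46.3/(8.314×274) = 4.78 mol.
Adiabatic: TV^(γ−1) = const ⇒ T₂ = 274×(3.24)^0.667 = 599 K; PV^γ = const ⇒ P₂ = 1660 kPa.
ΔU = nCvΔT = 4.78×12.5×(599−274) = 19400 J.
Q = 0 for an adiabatic process, so W = −ΔU = -19400 J.

-19400 J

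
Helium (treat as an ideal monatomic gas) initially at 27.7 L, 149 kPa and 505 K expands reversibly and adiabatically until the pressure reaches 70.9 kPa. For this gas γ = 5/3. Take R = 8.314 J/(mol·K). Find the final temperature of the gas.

Adiabatic: T₂/T₁ = (P₂/P₁)^((γ−1)/γ) ⇒ T₂ = 505×(0.476)^0.400 = 375 K; V₂ = 43.3 L.

375 K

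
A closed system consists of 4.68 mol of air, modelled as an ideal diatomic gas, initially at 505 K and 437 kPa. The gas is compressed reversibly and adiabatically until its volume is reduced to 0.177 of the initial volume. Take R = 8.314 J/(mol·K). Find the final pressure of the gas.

4940 kPa

V₁ = nRT₁/P₁ = 4.68×8.314×505/437 = 45.0 L.
Adiabatic: TV^(γ−1) = const ⇒ T₂ = 505×(5.65)^0.400 = 1010 K; PV^γ = const ⇒ P₂ = 4940 kPa.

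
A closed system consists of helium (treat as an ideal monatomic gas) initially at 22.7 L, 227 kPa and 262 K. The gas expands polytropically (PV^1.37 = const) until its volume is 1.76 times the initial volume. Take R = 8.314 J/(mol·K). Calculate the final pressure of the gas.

Polytropic n=1.37: T₂ = T₁(V₁/V₂)^(n−1) = 262×(0.568)^0.37 = 213 K; P₂ = P₁(V₁/V₂)^n = 105 kPa.

105 kPa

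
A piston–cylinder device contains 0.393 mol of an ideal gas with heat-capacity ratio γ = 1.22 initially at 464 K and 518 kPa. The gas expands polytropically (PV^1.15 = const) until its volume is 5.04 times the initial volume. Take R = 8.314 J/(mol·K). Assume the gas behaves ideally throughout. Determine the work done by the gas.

2180 J

V₁ = nRT₁/P₁ = 0.393×8.314×464/518 = 2.93 L.
Polytropic n=1.15: T₂ = T₁(V₁/V₂)^(n−1) = 464×(0.198)^0.15 = 364 K; P₂ = P₁(V₁/V₂)^n = 80.6 kPa.
W = (P₁V₁−P₂V₂)/(n−1) = (518×2.93−80.6×14.8)/0.15 = 2180 J.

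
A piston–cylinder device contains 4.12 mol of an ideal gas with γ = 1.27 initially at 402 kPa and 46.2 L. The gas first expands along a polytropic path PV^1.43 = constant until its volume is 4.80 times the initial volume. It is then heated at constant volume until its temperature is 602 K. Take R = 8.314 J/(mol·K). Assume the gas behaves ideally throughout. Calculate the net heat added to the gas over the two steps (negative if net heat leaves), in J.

T₁ = P₁V₁/(nR) = 402×46.2/(4.12×8.314) = 542 K.
Step 1 — Polytropic n=1.43: T₂ = T₁(V₁/V₂)^(n−1) = 542×(0.208)^0.43 = 276 K; P₂ = P₁(V₁/V₂)^n = 42.7 kPa.
W = (P₁V₁−P₂V₂)/(n−1) = (402×46.2−42.7×222)/0.43 = 21200 J.
ΔU = nCvΔT = 4.12×30.8×(276−542) = -33700 J.
Q = ΔU + W = -12600 J.
State after step 1: P = 42.7 kPa, V = 222 L, T = 276 K.
Step 2 — Isochoric: V stays 222 L; P/T = const ⇒ T₂ = 602 K, P₂ = 93.0 kPa.
W = 0 (no volume change).
ΔU = nCvΔT = 4.12×30.8×(602−276) = 41300 J.
Q = ΔU = 41300 J.
Net over both steps: W = 21200 J, Q = 28800 J, ΔU = 7590 J.

28800 J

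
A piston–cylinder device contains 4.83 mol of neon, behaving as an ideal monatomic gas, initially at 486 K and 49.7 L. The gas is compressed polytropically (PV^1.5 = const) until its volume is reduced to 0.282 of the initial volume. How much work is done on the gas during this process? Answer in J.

34500 J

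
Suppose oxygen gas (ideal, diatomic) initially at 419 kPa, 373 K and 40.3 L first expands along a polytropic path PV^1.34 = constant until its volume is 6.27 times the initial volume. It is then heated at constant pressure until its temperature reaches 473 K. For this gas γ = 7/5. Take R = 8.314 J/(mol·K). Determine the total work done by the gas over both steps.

35400 J

n = P₁V₁/(RT₁) = 419×40.3/(8.314×373) = 5.45 mol.
Step 1 — Polytropic n=1.34: T₂ = T₁(V₁/V₂)^(n−1) = 373×(0.159)^0.34 = 200 K; P₂ = P₁(V₁/V₂)^n = 35.8 kPa.
W = (P₁V₁−P₂V₂)/(n−1) = (419×40.3−35.8×253)/0.34 = 23100 J.
ΔU = nCvΔT = 5.45×20.8×(200−373) = -19600 J.
Q = ΔU + W = 3460 J.
State after step 1: P = 35.8 kPa, V = 253 L, T = 200 K.
Step 2 — Isobaric: P stays 35.8 kPa; V/T = const ⇒ T₂ = 473 K, V₂ = 598 L.
W = PΔV = 35.8×(598−253) kPa·L = 12400 J.
ΔU = nCvΔT = 5.45×20.8×(473−200) = 30900 J.
Q = ΔU + W = nCpΔT = 43300 J.
Net over both steps: W = 35400 J, Q = 46700 J, ΔU = 11300 J.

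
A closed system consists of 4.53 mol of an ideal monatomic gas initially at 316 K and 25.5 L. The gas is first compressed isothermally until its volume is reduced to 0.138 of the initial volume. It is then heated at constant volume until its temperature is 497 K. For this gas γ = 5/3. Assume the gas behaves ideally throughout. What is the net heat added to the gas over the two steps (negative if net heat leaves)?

P₁ = nRT₁/V₁ = 4.53×8.314×316/25.5 = 467 kPa.
Step 1 — Isothermal: T stays 316 K; PV = const ⇒ V₂ = 3.52 L, P₂ = 3380 kPa.
ΔU = 0 (ideal gas, T constant).
W = nRT ln(V₂/V₁) = 4.53×8.314×316×ln(0.138) = -23600 J.
Q = ΔU + W = -23600 J.
State after step 1: P = 3380 kPa, V = 3.52 L, T = 316 K.
Step 2 — Isochoric: V stays 3.52 L; P/T = const ⇒ T₂ = 497 K, P₂ = 5320 kPa.
W = 0 (no volume change).
ΔU = nCvΔT = 4.53×12.5×(497−316) = 10200 J.
Q = ΔU = 10200 J.
Net over both steps: W = -23600 J, Q = -13300 J, ΔU = 10200 J.

-13300 J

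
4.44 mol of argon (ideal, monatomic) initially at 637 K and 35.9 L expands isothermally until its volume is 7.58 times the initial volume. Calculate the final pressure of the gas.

P₁ = nRT₁/V₁ = 4.44×8.314×637/35.9 = 655 kPa.
Isothermal: T stays 637 K; PV = const ⇒ V₂ = 272 L, P₂ = 86.4 kPa.

86.4 kPa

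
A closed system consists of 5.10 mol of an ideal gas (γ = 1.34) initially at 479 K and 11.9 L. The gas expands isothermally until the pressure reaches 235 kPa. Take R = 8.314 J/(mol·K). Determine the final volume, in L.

86.4 L

P₁ = nRT₁/V₁ = 5.10×8.314×479/11.9 = 1710 kPa.
Isothermal: T stays 479 K; PV = const ⇒ V₂ = 86.4 L, P₂ = 235 kPa.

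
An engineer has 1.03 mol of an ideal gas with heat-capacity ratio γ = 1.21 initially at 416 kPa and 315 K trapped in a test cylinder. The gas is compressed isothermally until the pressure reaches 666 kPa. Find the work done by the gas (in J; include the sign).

V₁ = nRT₁/P₁ = 1.03×8.314×315/416 = 6.48 L.
Isothermal: T stays 315 K; PV = const ⇒ V₂ = 4.05 L, P₂ = 666 kPa.
W = nRT ln(V₂/V₁) = 1.03×8.314×315×ln(0.625) = -1270 J.

-1270 J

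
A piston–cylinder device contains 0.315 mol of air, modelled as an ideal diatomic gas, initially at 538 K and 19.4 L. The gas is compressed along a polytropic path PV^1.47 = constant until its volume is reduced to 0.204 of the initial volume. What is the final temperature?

1140 K

P₁ = nRT₁/V₁ = 0.315×8.314×538/19.4 = 72.6 kPa.
Polytropic n=1.47: T₂ = T₁(V₁/V₂)^(n−1) = 538×(4.90)^0.47 = 1140 K; P₂ = P₁(V₁/V₂)^n = 752 kPa.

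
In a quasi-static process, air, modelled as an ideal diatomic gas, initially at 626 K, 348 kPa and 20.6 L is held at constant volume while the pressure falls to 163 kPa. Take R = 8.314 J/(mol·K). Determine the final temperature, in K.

293 K

Isochoric: V stays 20.6 L; P/T = const ⇒ T₂ = 293 K, P₂ = 163 kPa.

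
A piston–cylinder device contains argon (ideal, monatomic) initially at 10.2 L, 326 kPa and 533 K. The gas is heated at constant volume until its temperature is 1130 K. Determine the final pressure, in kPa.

Isochoric: V stays 10.2 L; P/T = const ⇒ T₂ = 1130 K, P₂ = 691 kPa.

691 kPa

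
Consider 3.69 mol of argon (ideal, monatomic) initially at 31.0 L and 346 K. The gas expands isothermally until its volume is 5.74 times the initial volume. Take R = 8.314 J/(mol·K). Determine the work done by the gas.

P₁ = nRT₁/V₁ = 3.69×8.314×346/31.0 = 342 kPa.
Isothermal: T stays 346 K; PV = const ⇒ V₂ = 178 L, P₂ = 59.7 kPa.
W = nRT ln(V₂/V₁) = 3.69×8.314×346×ln(5.74) = 18500 J.

18500 J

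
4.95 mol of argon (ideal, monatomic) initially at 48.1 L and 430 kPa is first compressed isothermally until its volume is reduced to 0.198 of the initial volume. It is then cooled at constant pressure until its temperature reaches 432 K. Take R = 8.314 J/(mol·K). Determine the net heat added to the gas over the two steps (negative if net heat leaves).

-40800 J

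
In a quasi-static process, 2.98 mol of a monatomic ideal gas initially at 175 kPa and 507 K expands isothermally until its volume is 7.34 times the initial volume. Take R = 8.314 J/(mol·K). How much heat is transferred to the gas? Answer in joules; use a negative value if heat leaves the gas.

V₁ = nRT₁/P₁ = 2.98×8.314×507/175 = 71.8 L.
Isothermal: T stays 507 K; PV = const ⇒ V₂ = 527 L, P₂ = 23.8 kPa.
ΔU = 0 (ideal gas, T constant).
W = nRT ln(V₂/V₁) = 2.98×8.314×507×ln(7.34) = 25000 J.
Q = ΔU + W = 25000 J.

25000 J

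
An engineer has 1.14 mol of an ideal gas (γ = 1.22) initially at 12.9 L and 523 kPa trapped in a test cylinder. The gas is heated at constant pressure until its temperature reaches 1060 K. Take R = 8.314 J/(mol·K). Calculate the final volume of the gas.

19.2 L

T₁ = P₁V₁/(nR) = 523×12.9/(1.14×8.314) = 712 K.
Isobaric: P stays 523 kPa; V/T = const ⇒ T₂ = 1060 K, V₂ = 19.2 L.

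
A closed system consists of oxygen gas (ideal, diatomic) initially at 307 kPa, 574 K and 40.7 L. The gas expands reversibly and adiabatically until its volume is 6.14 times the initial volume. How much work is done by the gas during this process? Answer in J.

n = P₁V₁/(RT₁) = 307×40.7/(8.314×574) = 2.62 mol.
Adiabatic: TV^(γ−1) = const ⇒ T₂ = 574×(0.163)^0.400 = 278 K; PV^γ = const ⇒ P₂ = 24.2 kPa.
ΔU = nCvΔT = 2.62×20.8×(278−574) = -16100 J.
Q = 0 for an adiabatic process, so W = −ΔU = 16100 J.

16100 J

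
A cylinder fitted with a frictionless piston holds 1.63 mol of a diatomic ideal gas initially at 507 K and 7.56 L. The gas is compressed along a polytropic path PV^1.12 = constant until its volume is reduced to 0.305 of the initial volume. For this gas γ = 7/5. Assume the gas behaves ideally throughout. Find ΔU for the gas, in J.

2630 J

P₁ = nRT₁/V₁ = 1.63×8.314×507/7.56 = 909 kPa.
Polytropic n=1.12: T₂ = T₁(V₁/V₂)^(n−1) = 507×(3.28)^0.12 = 585 K; P₂ = P₁(V₁/V₂)^n = 3440 kPa.
For an ideal gas ΔU = nCvΔT with Cv = (5/2)R = 20.8 J/(mol·K).
ΔU = 1.63×20.8×(585−507) = 2630 J.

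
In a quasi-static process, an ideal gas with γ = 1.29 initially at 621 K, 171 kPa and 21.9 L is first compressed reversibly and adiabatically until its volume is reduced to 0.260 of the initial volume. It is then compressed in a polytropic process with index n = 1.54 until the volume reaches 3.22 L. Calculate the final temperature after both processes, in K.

1250 K

n = P₁V₁/(RT₁) = 171×21.9/(8.314×621) = 0.725 mol.
Step 1 — Adiabatic: TV^(γ−1) = const ⇒ T₂ = 621×(3.85)^0.290 = 918 K; PV^γ = const ⇒ P₂ = 972 kPa.
ΔU = nCvΔT = 0.725×28.7×(918−621) = 6170 J.
Q = 0 for an adiabatic process, so W = −ΔU = -6170 J.
State after step 1: P = 972 kPa, V = 5.69 L, T = 918 K.
Step 2 — Polytropic n=1.54: T₂ = T₁(V₁/V₂)^(n−1) = 918×(1.77)^0.54 = 1250 K; P₂ = P₁(V₁/V₂)^n = 2340 kPa.
W = (P₁V₁−P₂V₂)/(n−1) = (972×5.69−2340×3.22)/0.54 = -3690 J.
ΔU = nCvΔT = 0.725×28.7×(1250−918) = 6880 J.
Q = ΔU + W = 3180 J.
Net over both steps: W = -9870 J, Q = 3180 J, ΔU = 13100 J.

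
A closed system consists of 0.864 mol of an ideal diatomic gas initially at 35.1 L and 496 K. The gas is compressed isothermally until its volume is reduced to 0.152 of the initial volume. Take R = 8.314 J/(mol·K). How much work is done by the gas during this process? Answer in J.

P₁ = nRT₁/V₁ = 0.864×8.314×496/35.1 = 102 kPa.
Isothermal: T stays 496 K; PV = const ⇒ V₂ = 5.34 L, P₂ = 668 kPa.
W = nRT ln(V₂/V₁) = 0.864×8.314×496×ln(0.152) = -6710 J.

-6710 J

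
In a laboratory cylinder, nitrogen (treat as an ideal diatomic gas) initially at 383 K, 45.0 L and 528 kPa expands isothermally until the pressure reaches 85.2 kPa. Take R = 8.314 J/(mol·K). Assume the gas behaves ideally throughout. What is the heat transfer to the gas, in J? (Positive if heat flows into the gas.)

n = P₁V₁/(RT₁) = 528×45.0/(8.314×383) = 7.46 mol.
Isothermal: T stays 383 K; PV = const ⇒ V₂ = 279 L, P₂ = 85.2 kPa.
ΔU = 0 (ideal gas, T constant).
W = nRT ln(V₂/V₁) = 7.46×8.314×383×ln(6.20) = 43300 J.
Q = ΔU + W = 43300 J.

43300 J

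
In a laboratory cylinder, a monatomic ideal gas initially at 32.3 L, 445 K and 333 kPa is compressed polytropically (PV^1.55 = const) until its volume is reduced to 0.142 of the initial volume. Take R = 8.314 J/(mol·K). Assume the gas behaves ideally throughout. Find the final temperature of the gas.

1300 K

Polytropic n=1.55: T₂ = T₁(V₁/V₂)^(n−1) = 445×(7.04)^0.55 = 1300 K; P₂ = P₁(V₁/V₂)^n = 6860 kPa.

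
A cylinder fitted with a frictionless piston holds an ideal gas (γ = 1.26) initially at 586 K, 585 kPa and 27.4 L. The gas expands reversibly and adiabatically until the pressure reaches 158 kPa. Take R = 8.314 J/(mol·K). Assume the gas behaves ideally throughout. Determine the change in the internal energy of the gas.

n = P₁V₁/(RT₁) = 585×27.4/(8.314×586) = 3.29 mol.
Adiabatic: T₂/T₁ = (P₂/P₁)^((γ−1)/γ) ⇒ T₂ = 586×(0.270)^0.206 = 447 K; V₂ = 77.4 L.
For an ideal gas ΔU = nCvΔT with Cv = R/(γ−1) = 32.0 J/(mol·K).
ΔU = 3.29×32.0×(447−586) = -14600 J.

-14600 J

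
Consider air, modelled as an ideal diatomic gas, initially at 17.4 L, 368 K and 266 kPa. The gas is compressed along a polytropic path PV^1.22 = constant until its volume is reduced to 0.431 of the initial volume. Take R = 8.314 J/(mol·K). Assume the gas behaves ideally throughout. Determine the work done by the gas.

n = P₁V₁/(RT₁) = 266×17.4/(8.314×368) = 1.51 mol.
Polytropic n=1.22: T₂ = T₁(V₁/V₂)^(n−1) = 368×(2.32)^0.22 = 443 K; P₂ = P₁(V₁/V₂)^n = 743 kPa.
W = (P₁V₁−P₂V₂)/(n−1) = (266×17.4−743×7.50)/0.22 = -4280 J.

-4280 J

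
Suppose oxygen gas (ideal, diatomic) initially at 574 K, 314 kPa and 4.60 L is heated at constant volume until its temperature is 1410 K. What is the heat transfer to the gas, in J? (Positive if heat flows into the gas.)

n = P₁V₁/(RT₁) = 314×4.60/(8.314×574) = 0.303 mol.
Isochoric: V stays 4.60 L; P/T = const ⇒ T₂ = 1410 K, P₂ = 771 kPa.
W = 0 (no volume change).
ΔU = nCvΔT = 0.303×20.8×(1410−574) = 5260 J.
Q = ΔU = 5260 J.

5260 J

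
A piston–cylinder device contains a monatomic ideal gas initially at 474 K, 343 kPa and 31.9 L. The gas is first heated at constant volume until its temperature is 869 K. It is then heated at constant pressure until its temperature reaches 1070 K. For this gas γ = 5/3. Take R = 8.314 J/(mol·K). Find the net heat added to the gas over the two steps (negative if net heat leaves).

25300 J

n = P₁V₁/(RT₁) = 343×31.9/(8.314×474) = 2.78 mol.
Step 1 — Isochoric: V stays 31.9 L; P/T = const ⇒ T₂ = 869 K, P₂ = 629 kPa.
W = 0 (no volume change).
ΔU = nCvΔT = 2.78×12.5×(869−474) = 13700 J.
Q = ΔU = 13700 J.
State after step 1: P = 629 kPa, V = 31.9 L, T = 869 K.
Step 2 — Isobaric: P stays 629 kPa; V/T = const ⇒ T₂ = 1070 K, V₂ = 39.3 L.
W = PΔV = 629×(39.3−31.9) kPa·L = 4640 J.
ΔU = nCvΔT = 2.78×12.5×(1070−869) = 6960 J.
Q = ΔU + W = nCpΔT = 11600 J.
Net over both steps: W = 4640 J, Q = 25300 J, ΔU = 20600 J.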